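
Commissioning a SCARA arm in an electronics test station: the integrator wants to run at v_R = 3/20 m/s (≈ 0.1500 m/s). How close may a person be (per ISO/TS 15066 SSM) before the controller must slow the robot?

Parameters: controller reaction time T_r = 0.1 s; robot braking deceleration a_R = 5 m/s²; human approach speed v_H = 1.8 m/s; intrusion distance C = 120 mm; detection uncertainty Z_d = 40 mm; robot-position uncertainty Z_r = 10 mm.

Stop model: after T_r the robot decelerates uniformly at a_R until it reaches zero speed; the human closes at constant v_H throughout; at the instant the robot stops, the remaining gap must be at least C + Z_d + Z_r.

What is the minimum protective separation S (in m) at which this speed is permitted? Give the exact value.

T_s = v_R/a_R = (3/20)/5 = 0.0300 s
robot in T_r: 0.1500·0.1000 = 0.0150 m
robot covers 0.1500·0.0300 − ½·5.0000·0.0300² = 0.0022 m while stopping
person approaches 1.8000·(0.1000+0.0300) = 0.2340 m
margins: 0.1200+0.0400+0.0100 = 0.1700 m
S_min ≈ 0.0150+0.0022+0.2340+0.1700  ⇒  S_min = 337/800 m

S_min = 337/800 m = 0.4213 m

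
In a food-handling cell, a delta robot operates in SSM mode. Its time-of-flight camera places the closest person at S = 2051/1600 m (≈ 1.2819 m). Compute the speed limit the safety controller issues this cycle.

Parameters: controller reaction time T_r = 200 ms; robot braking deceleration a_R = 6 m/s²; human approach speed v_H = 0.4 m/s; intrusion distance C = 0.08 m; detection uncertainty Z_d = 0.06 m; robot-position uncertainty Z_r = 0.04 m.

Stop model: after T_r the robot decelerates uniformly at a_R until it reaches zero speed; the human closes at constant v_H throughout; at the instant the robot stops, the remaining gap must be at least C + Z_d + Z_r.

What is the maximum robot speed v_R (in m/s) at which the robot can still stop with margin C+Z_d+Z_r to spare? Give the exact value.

v_R_max = 9/4 m/s = 2.2500 m/s

collect terms ⇒ (1/12)·v_R² + (4/15)·v_R + (-327/320) = 0
  disc = (4/15)² − 4·(1/12)·(-327/320) = 5929/14400 ; √disc = 77/120
  v_R = (−(4/15) + 77/120) / (2·(1/12)) = 9/4 m/s
check:
braking lasts T_s = (9/4)/6 = 0.3750 s
reaction-phase robot travel = 2.2500·0.2000 = 0.4500 m
robot under decel: 2.2500²/(2·6.0000) = 0.4219 m
human closes 0.4000·0.5750 = 0.2300 m
C+Z_d+Z_r = 0.0800+0.0600+0.0400 = 0.1800 m
sum ≈ 0.4500+0.4219+0.2300+0.1800 ≈ 1.2819 m = S ✓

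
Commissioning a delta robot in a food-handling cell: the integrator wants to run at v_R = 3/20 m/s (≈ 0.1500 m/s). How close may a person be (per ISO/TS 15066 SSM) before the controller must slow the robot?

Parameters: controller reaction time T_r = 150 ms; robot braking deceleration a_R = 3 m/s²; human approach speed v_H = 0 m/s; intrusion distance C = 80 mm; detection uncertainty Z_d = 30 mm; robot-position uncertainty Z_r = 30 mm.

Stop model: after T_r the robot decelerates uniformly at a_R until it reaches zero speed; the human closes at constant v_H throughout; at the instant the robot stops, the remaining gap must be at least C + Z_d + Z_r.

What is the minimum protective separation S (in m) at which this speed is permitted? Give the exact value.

T_s = v_R/a_R = (3/20)/3 = 0.0500 s
reaction-phase robot travel = 0.1500·0.1500 = 0.0225 m
robot under decel: 0.1500²/(2·3.0000) = 0.0037 m
human closes 0.0000·0.2000 = 0.0000 m
margins: 0.0800+0.0300+0.0300 = 0.1400 m
S_min ≈ 0.0225+0.0037+0.0000+0.1400  ⇒  S_min = 133/800 m

S_min = 133/800 m = 0.1663 m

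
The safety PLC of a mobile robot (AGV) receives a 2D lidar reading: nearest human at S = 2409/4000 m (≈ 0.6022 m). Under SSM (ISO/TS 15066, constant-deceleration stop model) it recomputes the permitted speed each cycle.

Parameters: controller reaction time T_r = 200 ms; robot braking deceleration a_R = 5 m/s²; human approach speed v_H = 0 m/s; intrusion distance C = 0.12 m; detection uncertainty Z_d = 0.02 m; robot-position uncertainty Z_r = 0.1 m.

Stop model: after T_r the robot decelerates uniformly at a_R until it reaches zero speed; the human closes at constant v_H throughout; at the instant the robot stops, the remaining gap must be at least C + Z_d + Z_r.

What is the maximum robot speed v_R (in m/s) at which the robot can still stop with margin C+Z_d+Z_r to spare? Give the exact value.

v_R_max = 23/20 m/s = 1.1500 m/s

quadratic (1/10)·v² + (1/5)·v + (-1449/4000) = 0
  disc = (1/5)² − 4·(1/10)·(-1449/4000) = 1849/10000 ; √disc = 43/100
  v_R = (−(1/5) + 43/100) / (2·(1/10)) = 23/20 m/s
check:
braking lasts T_s = (23/20)/5 = 0.2300 s
reaction-phase robot travel = 1.1500·0.2000 = 0.2300 m
robot under decel: 1.1500²/(2·5.0000) = 0.1323 m
human over T_r+T_s: 0.0000·(0.2000+0.2300) = 0.0000 m
residual clearance needed = 0.1200+0.0200+0.1000 = 0.2400 m
sum ≈ 0.2300+0.1323+0.0000+0.2400 ≈ 0.6022 m = S ✓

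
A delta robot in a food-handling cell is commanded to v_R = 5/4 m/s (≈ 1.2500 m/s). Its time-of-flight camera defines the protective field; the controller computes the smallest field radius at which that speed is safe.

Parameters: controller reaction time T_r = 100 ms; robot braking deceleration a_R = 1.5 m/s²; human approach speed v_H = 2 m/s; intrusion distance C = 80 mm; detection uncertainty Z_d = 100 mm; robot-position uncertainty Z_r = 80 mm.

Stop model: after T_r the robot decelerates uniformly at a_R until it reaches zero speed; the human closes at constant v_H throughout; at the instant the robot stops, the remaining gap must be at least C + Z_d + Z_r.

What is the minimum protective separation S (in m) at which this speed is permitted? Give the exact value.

braking lasts T_s = (5/4)/(3/2) = 0.8333 s
robot in T_r: 1.2500·0.1000 = 0.1250 m
braking distance = 1.2500²/(2·1.5000) = 0.5208 m
human closes 2.0000·0.9333 = 1.8667 m
residual clearance needed = 0.0800+0.1000+0.0800 = 0.2600 m
S_min ≈ 0.1250+0.5208+1.8667+0.2600  ⇒  S_min = 1109/400 m

S_min = 1109/400 m = 2.7725 m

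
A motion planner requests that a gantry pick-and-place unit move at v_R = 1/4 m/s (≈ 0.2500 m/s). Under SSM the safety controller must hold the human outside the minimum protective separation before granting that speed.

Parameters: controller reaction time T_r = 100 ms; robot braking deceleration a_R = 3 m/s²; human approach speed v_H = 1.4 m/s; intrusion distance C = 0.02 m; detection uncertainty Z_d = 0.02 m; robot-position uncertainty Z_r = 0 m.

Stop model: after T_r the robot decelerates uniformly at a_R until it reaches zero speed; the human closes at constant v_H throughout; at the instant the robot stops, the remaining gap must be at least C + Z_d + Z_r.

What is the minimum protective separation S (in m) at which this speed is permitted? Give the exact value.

braking lasts T_s = (1/4)/3 = 0.0833 s
robot covers v_R·T_r = 0.2500·0.1000 = 0.0250 m before braking
robot covers 0.2500·0.0833 − ½·3.0000·0.0833² = 0.0104 m while stopping
human closes 1.4000·0.1833 = 0.2567 m
residual clearance needed = 0.0200+0.0200+0.0000 = 0.0400 m
S_min ≈ 0.0250+0.0104+0.2567+0.0400  ⇒  S_min = 797/2400 m

S_min = 797/2400 m = 0.3321 m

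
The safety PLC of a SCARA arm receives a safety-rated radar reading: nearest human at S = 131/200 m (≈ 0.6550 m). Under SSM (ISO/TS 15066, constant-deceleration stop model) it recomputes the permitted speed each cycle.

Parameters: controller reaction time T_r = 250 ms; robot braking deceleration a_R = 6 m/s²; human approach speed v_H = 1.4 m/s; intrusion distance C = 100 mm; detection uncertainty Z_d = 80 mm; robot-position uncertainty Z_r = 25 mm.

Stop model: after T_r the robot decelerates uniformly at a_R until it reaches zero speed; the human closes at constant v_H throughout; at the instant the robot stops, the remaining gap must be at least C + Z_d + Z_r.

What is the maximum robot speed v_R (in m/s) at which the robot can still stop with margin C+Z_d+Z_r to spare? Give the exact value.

at the boundary: (1/12)·v² + (29/60)·v + (-1/10) = 0
  disc = (29/60)² − 4·(1/12)·(-1/10) = 961/3600 ; √disc = 31/60
  v_R = (−(29/60) + 31/60) / (2·(1/12)) = 1/5 m/s
check:
braking lasts T_s = (1/5)/6 = 0.0333 s
robot in T_r: 0.2000·0.2500 = 0.0500 m
robot covers 0.2000·0.0333 − ½·6.0000·0.0333² = 0.0033 m while stopping
human over T_r+T_s: 1.4000·(0.2500+0.0333) = 0.3967 m
residual clearance needed = 0.1000+0.0800+0.0250 = 0.2050 m
sum ≈ 0.0500+0.0033+0.3967+0.2050 ≈ 0.6550 m = S ✓

v_R_max = 1/5 m/s = 0.2000 m/s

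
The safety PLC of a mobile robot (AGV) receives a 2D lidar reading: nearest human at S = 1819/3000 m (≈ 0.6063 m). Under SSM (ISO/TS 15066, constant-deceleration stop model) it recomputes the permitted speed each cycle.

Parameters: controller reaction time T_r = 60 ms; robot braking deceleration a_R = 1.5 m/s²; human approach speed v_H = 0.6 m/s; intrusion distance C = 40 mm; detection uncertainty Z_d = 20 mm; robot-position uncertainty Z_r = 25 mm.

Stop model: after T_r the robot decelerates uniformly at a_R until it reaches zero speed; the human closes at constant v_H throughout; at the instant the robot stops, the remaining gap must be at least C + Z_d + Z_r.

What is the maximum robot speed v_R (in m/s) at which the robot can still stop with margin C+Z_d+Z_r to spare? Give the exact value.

v_R_max = 7/10 m/s = 0.7000 m/s

at the boundary: (1/3)·v² + (23/50)·v + (-182/375) = 0
  disc = (23/50)² − 4·(1/3)·(-182/375) = 19321/22500 ; √disc = 139/150
  v_R = (−(23/50) + 139/150) / (2·(1/3)) = 7/10 m/s
check:
T_s = v_R/a_R = (7/10)/(3/2) = 0.4667 s
robot in T_r: 0.7000·0.0600 = 0.0420 m
robot covers 0.7000·0.4667 − ½·1.5000·0.4667² = 0.1633 m while stopping
person approaches 0.6000·(0.0600+0.4667) = 0.3160 m
residual clearance needed = 0.0400+0.0200+0.0250 = 0.0850 m
sum ≈ 0.0420+0.1633+0.3160+0.0850 ≈ 0.6063 m = S ✓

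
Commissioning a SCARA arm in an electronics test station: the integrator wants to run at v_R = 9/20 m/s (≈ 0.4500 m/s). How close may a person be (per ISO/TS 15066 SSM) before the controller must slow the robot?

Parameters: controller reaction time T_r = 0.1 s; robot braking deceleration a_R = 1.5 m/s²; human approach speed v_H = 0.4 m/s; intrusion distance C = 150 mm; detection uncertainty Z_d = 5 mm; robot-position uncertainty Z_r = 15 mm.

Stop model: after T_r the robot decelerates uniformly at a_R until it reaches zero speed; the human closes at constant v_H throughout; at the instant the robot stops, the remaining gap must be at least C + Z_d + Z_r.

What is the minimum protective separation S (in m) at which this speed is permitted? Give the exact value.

S_min = 177/400 m = 0.4425 m

stop time T_s = (9/20)/(3/2) = 0.3000 s
robot covers v_R·T_r = 0.4500·0.1000 = 0.0450 m before braking
robot covers 0.4500·0.3000 − ½·1.5000·0.3000² = 0.0675 m while stopping
human closes 0.4000·0.4000 = 0.1600 m
C+Z_d+Z_r = 0.1500+0.0050+0.0150 = 0.1700 m
S_min ≈ 0.0450+0.0675+0.1600+0.1700  ⇒  S_min = 177/400 m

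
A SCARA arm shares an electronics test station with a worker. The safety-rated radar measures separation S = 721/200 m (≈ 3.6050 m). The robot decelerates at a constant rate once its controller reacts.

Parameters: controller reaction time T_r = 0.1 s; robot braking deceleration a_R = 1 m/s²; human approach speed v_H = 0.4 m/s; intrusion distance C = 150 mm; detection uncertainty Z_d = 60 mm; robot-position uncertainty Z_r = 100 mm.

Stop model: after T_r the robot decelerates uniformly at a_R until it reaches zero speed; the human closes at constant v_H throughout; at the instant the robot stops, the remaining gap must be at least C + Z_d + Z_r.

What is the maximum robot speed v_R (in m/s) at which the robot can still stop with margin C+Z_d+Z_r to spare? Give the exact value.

quadratic (1/2)·v² + (1/2)·v + (-651/200) = 0
  disc = (1/2)² − 4·(1/2)·(-651/200) = 169/25 ; √disc = 13/5
  v_R = (−(1/2) + 13/5) / (2·(1/2)) = 21/10 m/s
check:
T_s = v_R/a_R = (21/10)/1 = 2.1000 s
robot in T_r: 2.1000·0.1000 = 0.2100 m
robot covers 2.1000·2.1000 − ½·1.0000·2.1000² = 2.2050 m while stopping
human over T_r+T_s: 0.4000·(0.1000+2.1000) = 0.8800 m
C+Z_d+Z_r = 0.1500+0.0600+0.1000 = 0.3100 m
sum ≈ 0.2100+2.2050+0.8800+0.3100 ≈ 3.6050 m = S ✓

v_R_max = 21/10 m/s = 2.1000 m/s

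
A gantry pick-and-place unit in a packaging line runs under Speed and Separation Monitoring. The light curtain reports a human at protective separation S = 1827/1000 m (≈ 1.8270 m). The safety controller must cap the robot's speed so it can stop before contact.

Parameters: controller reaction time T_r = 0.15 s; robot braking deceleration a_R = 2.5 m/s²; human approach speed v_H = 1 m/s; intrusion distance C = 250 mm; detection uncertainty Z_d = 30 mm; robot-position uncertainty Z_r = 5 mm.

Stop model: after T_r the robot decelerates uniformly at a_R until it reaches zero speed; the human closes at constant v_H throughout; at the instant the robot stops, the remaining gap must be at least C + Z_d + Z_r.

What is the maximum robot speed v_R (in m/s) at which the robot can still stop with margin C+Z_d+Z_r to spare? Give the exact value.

v_R_max = 8/5 m/s = 1.6000 m/s

collect terms ⇒ (1/5)·v_R² + (11/20)·v_R + (-174/125) = 0
  disc = (11/20)² − 4·(1/5)·(-174/125) = 14161/10000 ; √disc = 119/100
  v_R = (−(11/20) + 119/100) / (2·(1/5)) = 8/5 m/s
check:
stop time T_s = (8/5)/(5/2) = 0.6400 s
robot covers v_R·T_r = 1.6000·0.1500 = 0.2400 m before braking
robot covers 1.6000·0.6400 − ½·2.5000·0.6400² = 0.5120 m while stopping
person approaches 1.0000·(0.1500+0.6400) = 0.7900 m
margins: 0.2500+0.0300+0.0050 = 0.2850 m
sum ≈ 0.2400+0.5120+0.7900+0.2850 ≈ 1.8270 m = S ✓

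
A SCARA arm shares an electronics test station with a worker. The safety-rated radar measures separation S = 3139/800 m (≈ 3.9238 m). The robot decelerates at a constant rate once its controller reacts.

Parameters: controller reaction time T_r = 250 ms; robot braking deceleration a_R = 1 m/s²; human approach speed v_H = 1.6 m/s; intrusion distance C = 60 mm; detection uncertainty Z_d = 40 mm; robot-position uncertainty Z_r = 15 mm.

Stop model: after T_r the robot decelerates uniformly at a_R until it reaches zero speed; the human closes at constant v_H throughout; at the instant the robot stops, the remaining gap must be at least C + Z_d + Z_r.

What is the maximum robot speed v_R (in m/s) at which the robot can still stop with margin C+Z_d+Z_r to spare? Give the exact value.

v_R_max = 27/20 m/s = 1.3500 m/s

quadratic (1/2)·v² + (37/20)·v + (-2727/800) = 0
  disc = (37/20)² − 4·(1/2)·(-2727/800) = 256/25 ; √disc = 16/5
  v_R = (−(37/20) + 16/5) / (2·(1/2)) = 27/20 m/s
check:
braking lasts T_s = (27/20)/1 = 1.3500 s
reaction-phase robot travel = 1.3500·0.2500 = 0.3375 m
robot under decel: 1.3500²/(2·1.0000) = 0.9113 m
human over T_r+T_s: 1.6000·(0.2500+1.3500) = 2.5600 m
C+Z_d+Z_r = 0.0600+0.0400+0.0150 = 0.1150 m
sum ≈ 0.3375+0.9113+2.5600+0.1150 ≈ 3.9238 m = S ✓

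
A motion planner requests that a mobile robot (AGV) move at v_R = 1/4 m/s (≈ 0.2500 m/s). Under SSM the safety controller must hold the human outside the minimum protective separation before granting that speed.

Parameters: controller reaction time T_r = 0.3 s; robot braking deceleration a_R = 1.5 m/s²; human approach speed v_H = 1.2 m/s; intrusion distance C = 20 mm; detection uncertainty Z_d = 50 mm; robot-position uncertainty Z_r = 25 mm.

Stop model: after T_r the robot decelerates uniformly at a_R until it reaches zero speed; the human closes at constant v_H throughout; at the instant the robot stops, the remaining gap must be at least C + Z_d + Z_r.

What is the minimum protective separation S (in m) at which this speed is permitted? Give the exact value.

braking lasts T_s = (1/4)/(3/2) = 0.1667 s
robot in T_r: 0.2500·0.3000 = 0.0750 m
robot under decel: 0.2500²/(2·1.5000) = 0.0208 m
human over T_r+T_s: 1.2000·(0.3000+0.1667) = 0.5600 m
residual clearance needed = 0.0200+0.0500+0.0250 = 0.0950 m
S_min ≈ 0.0750+0.0208+0.5600+0.0950  ⇒  S_min = 901/1200 m

S_min = 901/1200 m = 0.7508 m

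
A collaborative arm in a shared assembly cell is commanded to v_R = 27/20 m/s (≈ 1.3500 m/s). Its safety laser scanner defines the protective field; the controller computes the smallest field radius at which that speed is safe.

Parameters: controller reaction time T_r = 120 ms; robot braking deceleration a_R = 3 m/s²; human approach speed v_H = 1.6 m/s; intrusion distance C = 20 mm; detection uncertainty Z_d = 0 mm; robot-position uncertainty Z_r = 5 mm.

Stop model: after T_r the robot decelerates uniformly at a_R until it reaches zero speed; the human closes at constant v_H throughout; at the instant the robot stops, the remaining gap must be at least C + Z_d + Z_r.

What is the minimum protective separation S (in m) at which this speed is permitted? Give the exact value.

T_s = v_R/a_R = (27/20)/3 = 0.4500 s
robot covers v_R·T_r = 1.3500·0.1200 = 0.1620 m before braking
robot covers 1.3500·0.4500 − ½·3.0000·0.4500² = 0.3038 m while stopping
human closes 1.6000·0.5700 = 0.9120 m
residual clearance needed = 0.0200+0.0000+0.0050 = 0.0250 m
S_min ≈ 0.1620+0.3038+0.9120+0.0250  ⇒  S_min = 5611/4000 m

S_min = 5611/4000 m = 1.4027 m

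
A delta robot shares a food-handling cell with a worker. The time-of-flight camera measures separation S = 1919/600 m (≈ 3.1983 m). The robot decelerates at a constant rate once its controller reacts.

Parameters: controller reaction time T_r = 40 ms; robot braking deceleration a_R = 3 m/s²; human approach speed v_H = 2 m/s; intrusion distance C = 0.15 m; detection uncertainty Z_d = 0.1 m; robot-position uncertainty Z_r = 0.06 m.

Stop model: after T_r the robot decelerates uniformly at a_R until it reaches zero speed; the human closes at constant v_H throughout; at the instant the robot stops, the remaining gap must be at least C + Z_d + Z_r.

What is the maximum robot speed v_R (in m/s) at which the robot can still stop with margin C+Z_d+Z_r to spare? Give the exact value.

v_R_max = 5/2 m/s = 2.5000 m/s

at the boundary: (1/6)·v² + (53/75)·v + (-337/120) = 0
  disc = (53/75)² − 4·(1/6)·(-337/120) = 5929/2500 ; √disc = 77/50
  v_R = (−(53/75) + 77/50) / (2·(1/6)) = 5/2 m/s
check:
T_s = v_R/a_R = (5/2)/3 = 0.8333 s
robot in T_r: 2.5000·0.0400 = 0.1000 m
braking distance = 2.5000²/(2·3.0000) = 1.0417 m
human closes 2.0000·0.8733 = 1.7467 m
residual clearance needed = 0.1500+0.1000+0.0600 = 0.3100 m
sum ≈ 0.1000+1.0417+1.7467+0.3100 ≈ 3.1983 m = S ✓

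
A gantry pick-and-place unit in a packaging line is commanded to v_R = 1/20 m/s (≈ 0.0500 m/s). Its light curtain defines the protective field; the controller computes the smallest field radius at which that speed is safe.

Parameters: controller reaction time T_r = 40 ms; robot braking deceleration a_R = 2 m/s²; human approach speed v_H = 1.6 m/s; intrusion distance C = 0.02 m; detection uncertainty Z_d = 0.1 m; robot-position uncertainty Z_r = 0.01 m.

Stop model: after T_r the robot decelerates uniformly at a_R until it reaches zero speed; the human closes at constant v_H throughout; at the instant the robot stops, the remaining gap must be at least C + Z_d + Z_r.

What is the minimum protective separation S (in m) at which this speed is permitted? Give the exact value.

stop time T_s = (1/20)/2 = 0.0250 s
reaction-phase robot travel = 0.0500·0.0400 = 0.0020 m
braking distance = 0.0500²/(2·2.0000) = 0.0006 m
human closes 1.6000·0.0650 = 0.1040 m
margins: 0.0200+0.1000+0.0100 = 0.1300 m
S_min ≈ 0.0020+0.0006+0.1040+0.1300  ⇒  S_min = 1893/8000 m

S_min = 1893/8000 m = 0.2366 m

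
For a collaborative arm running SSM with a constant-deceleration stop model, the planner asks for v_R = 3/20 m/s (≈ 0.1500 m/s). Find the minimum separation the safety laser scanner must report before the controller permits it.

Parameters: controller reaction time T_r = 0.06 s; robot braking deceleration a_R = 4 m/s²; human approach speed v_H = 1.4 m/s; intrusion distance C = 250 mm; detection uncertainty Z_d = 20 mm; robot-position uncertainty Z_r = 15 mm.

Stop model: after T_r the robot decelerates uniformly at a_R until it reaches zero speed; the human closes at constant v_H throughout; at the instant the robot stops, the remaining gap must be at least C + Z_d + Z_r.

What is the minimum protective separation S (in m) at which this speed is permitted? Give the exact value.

braking lasts T_s = (3/20)/4 = 0.0375 s
reaction-phase robot travel = 0.1500·0.0600 = 0.0090 m
robot covers 0.1500·0.0375 − ½·4.0000·0.0375² = 0.0028 m while stopping
human closes 1.4000·0.0975 = 0.1365 m
margins: 0.2500+0.0200+0.0150 = 0.2850 m
S_min ≈ 0.0090+0.0028+0.1365+0.2850  ⇒  S_min = 6933/16000 m

S_min = 6933/16000 m = 0.4333 m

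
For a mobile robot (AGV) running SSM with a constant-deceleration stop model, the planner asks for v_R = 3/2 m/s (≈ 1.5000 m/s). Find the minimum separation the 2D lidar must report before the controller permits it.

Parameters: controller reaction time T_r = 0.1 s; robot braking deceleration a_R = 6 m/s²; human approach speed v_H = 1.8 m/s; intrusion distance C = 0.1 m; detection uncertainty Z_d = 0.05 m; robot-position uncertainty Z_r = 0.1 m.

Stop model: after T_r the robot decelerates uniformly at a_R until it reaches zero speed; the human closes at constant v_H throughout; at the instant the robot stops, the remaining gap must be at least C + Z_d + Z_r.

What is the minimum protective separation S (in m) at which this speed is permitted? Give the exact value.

S_min = 487/400 m = 1.2175 m

T_s = v_R/a_R = (3/2)/6 = 0.2500 s
robot in T_r: 1.5000·0.1000 = 0.1500 m
robot under decel: 1.5000²/(2·6.0000) = 0.1875 m
person approaches 1.8000·(0.1000+0.2500) = 0.6300 m
C+Z_d+Z_r = 0.1000+0.0500+0.1000 = 0.2500 m
S_min ≈ 0.1500+0.1875+0.6300+0.2500  ⇒  S_min = 487/400 m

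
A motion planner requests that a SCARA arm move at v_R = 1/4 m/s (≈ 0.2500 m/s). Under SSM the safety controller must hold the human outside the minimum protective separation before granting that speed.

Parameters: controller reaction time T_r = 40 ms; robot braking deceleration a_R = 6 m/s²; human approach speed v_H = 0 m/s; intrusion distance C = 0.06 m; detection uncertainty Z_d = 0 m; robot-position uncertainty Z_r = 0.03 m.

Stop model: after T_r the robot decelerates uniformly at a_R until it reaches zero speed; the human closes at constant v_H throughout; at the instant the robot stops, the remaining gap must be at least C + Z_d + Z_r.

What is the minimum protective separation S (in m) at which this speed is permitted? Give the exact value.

S_min = 101/960 m = 0.1052 m

braking lasts T_s = (1/4)/6 = 0.0417 s
reaction-phase robot travel = 0.2500·0.0400 = 0.0100 m
braking distance = 0.2500²/(2·6.0000) = 0.0052 m
human closes 0.0000·0.0817 = 0.0000 m
residual clearance needed = 0.0600+0.0000+0.0300 = 0.0900 m
S_min ≈ 0.0100+0.0052+0.0000+0.0900  ⇒  S_min = 101/960 m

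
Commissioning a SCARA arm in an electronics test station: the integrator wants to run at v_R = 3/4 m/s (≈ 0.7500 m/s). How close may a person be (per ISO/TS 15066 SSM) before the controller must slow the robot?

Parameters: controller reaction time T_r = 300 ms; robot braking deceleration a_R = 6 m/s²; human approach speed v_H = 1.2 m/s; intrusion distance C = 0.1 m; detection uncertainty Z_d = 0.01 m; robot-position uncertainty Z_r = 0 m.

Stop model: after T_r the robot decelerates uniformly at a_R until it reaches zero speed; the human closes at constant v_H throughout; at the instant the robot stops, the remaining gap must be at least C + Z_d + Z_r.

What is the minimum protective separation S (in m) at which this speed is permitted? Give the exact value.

stop time T_s = (3/4)/6 = 0.1250 s
reaction-phase robot travel = 0.7500·0.3000 = 0.2250 m
braking distance = 0.7500²/(2·6.0000) = 0.0469 m
human closes 1.2000·0.4250 = 0.5100 m
C+Z_d+Z_r = 0.1000+0.0100+0.0000 = 0.1100 m
S_min ≈ 0.2250+0.0469+0.5100+0.1100  ⇒  S_min = 1427/1600 m

S_min = 1427/1600 m = 0.8919 m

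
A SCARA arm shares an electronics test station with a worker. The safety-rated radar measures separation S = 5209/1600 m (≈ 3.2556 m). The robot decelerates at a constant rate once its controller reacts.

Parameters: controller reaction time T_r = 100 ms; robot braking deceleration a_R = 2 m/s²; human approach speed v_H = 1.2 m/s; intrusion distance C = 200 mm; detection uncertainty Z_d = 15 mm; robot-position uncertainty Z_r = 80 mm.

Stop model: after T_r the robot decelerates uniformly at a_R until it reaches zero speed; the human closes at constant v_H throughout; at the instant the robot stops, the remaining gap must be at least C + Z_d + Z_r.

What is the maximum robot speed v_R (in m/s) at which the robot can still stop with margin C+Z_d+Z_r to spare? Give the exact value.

v_R_max = 9/4 m/s = 2.2500 m/s

at the boundary: (1/4)·v² + (7/10)·v + (-909/320) = 0
  disc = (7/10)² − 4·(1/4)·(-909/320) = 5329/1600 ; √disc = 73/40
  v_R = (−(7/10) + 73/40) / (2·(1/4)) = 9/4 m/s
check:
stop time T_s = (9/4)/2 = 1.1250 s
robot covers v_R·T_r = 2.2500·0.1000 = 0.2250 m before braking
robot under decel: 2.2500²/(2·2.0000) = 1.2656 m
person approaches 1.2000·(0.1000+1.1250) = 1.4700 m
margins: 0.2000+0.0150+0.0800 = 0.2950 m
sum ≈ 0.2250+1.2656+1.4700+0.2950 ≈ 3.2556 m = S ✓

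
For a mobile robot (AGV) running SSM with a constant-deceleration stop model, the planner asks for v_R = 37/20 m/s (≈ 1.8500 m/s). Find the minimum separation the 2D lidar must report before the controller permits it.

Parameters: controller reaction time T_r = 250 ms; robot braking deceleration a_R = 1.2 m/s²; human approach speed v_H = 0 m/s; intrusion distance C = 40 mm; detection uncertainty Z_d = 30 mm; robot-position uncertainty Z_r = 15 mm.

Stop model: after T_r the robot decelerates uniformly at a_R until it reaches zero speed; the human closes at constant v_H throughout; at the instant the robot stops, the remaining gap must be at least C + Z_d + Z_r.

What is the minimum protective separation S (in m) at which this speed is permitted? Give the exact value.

braking lasts T_s = (37/20)/(6/5) = 1.5417 s
reaction-phase robot travel = 1.8500·0.2500 = 0.4625 m
braking distance = 1.8500²/(2·1.2000) = 1.4260 m
human over T_r+T_s: 0.0000·(0.2500+1.5417) = 0.0000 m
residual clearance needed = 0.0400+0.0300+0.0150 = 0.0850 m
S_min ≈ 0.4625+1.4260+0.0000+0.0850  ⇒  S_min = 9473/4800 m

S_min = 9473/4800 m = 1.9735 m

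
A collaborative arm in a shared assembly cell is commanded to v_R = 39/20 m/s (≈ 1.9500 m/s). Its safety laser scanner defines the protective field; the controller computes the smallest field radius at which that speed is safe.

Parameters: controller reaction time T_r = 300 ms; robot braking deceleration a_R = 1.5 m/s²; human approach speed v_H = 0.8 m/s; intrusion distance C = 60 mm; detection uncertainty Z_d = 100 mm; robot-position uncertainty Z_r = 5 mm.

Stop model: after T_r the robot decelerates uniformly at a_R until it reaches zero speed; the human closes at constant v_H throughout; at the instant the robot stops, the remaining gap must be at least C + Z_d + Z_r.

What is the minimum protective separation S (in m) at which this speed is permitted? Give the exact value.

braking lasts T_s = (39/20)/(3/2) = 1.3000 s
robot in T_r: 1.9500·0.3000 = 0.5850 m
robot covers 1.9500·1.3000 − ½·1.5000·1.3000² = 1.2675 m while stopping
person approaches 0.8000·(0.3000+1.3000) = 1.2800 m
C+Z_d+Z_r = 0.0600+0.1000+0.0050 = 0.1650 m
S_min ≈ 0.5850+1.2675+1.2800+0.1650  ⇒  S_min = 1319/400 m

S_min = 1319/400 m = 3.2975 m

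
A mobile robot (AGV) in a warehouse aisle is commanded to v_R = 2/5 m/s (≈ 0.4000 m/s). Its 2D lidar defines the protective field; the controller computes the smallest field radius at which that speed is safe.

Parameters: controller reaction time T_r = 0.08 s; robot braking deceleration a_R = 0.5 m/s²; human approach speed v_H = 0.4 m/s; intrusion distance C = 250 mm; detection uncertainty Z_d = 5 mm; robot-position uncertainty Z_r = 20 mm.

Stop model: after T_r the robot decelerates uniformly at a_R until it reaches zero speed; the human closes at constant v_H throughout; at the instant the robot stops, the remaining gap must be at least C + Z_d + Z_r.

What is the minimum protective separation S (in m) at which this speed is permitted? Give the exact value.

S_min = 819/1000 m = 0.8190 m

T_s = v_R/a_R = (2/5)/(1/2) = 0.8000 s
robot in T_r: 0.4000·0.0800 = 0.0320 m
robot under decel: 0.4000²/(2·0.5000) = 0.1600 m
person approaches 0.4000·(0.0800+0.8000) = 0.3520 m
residual clearance needed = 0.2500+0.0050+0.0200 = 0.2750 m
S_min ≈ 0.0320+0.1600+0.3520+0.2750  ⇒  S_min = 819/1000 m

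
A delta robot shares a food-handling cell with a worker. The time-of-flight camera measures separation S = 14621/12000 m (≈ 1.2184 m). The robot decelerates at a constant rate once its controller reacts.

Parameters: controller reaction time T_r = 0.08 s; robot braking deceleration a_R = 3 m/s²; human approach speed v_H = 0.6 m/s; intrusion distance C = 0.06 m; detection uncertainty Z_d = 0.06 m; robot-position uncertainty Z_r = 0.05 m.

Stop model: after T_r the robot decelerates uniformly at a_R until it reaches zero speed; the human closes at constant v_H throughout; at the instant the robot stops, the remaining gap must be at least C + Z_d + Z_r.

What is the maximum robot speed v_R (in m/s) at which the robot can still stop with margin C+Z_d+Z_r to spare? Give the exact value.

v_R_max = 7/4 m/s = 1.7500 m/s

at the boundary: (1/6)·v² + (7/25)·v + (-2401/2400) = 0
  disc = (7/25)² − 4·(1/6)·(-2401/2400) = 67081/90000 ; √disc = 259/300
  v_R = (−(7/25) + 259/300) / (2·(1/6)) = 7/4 m/s
check:
T_s = v_R/a_R = (7/4)/3 = 0.5833 s
robot in T_r: 1.7500·0.0800 = 0.1400 m
braking distance = 1.7500²/(2·3.0000) = 0.5104 m
person approaches 0.6000·(0.0800+0.5833) = 0.3980 m
margins: 0.0600+0.0600+0.0500 = 0.1700 m
sum ≈ 0.1400+0.5104+0.3980+0.1700 ≈ 1.2184 m = S ✓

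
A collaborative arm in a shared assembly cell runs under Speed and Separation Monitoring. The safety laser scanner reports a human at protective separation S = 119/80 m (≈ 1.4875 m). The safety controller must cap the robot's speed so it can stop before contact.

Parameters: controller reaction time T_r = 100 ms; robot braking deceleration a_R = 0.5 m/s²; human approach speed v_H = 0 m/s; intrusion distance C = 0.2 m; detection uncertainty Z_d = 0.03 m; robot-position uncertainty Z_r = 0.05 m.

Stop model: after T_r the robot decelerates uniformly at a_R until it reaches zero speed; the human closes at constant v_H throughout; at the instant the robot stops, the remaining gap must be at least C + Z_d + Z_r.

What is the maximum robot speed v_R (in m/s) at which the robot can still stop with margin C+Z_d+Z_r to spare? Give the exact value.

at the boundary: (1)·v² + (1/10)·v + (-483/400) = 0
  disc = (1/10)² − 4·(1)·(-483/400) = 121/25 ; √disc = 11/5
  v_R = (−(1/10) + 11/5) / (2·(1)) = 21/20 m/s
check:
stop time T_s = (21/20)/(1/2) = 2.1000 s
reaction-phase robot travel = 1.0500·0.1000 = 0.1050 m
robot under decel: 1.0500²/(2·0.5000) = 1.1025 m
human closes 0.0000·2.2000 = 0.0000 m
C+Z_d+Z_r = 0.2000+0.0300+0.0500 = 0.2800 m
sum ≈ 0.1050+1.1025+0.0000+0.2800 ≈ 1.4875 m = S ✓

v_R_max = 21/20 m/s = 1.0500 m/s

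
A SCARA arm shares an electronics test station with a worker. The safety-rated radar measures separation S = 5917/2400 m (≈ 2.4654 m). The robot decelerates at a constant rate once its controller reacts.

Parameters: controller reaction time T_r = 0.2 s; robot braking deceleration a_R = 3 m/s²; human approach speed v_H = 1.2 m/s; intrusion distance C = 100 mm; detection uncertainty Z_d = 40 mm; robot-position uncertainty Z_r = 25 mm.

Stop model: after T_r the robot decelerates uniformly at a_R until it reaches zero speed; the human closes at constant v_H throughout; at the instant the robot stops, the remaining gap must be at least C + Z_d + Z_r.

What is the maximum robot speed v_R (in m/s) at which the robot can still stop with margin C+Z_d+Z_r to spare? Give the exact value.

v_R_max = 43/20 m/s = 2.1500 m/s

collect terms ⇒ (1/6)·v_R² + (3/5)·v_R + (-989/480) = 0
  disc = (3/5)² − 4·(1/6)·(-989/480) = 6241/3600 ; √disc = 79/60
  v_R = (−(3/5) + 79/60) / (2·(1/6)) = 43/20 m/s
check:
braking lasts T_s = (43/20)/3 = 0.7167 s
robot covers v_R·T_r = 2.1500·0.2000 = 0.4300 m before braking
robot under decel: 2.1500²/(2·3.0000) = 0.7704 m
person approaches 1.2000·(0.2000+0.7167) = 1.1000 m
C+Z_d+Z_r = 0.1000+0.0400+0.0250 = 0.1650 m
sum ≈ 0.4300+0.7704+1.1000+0.1650 ≈ 2.4654 m = S ✓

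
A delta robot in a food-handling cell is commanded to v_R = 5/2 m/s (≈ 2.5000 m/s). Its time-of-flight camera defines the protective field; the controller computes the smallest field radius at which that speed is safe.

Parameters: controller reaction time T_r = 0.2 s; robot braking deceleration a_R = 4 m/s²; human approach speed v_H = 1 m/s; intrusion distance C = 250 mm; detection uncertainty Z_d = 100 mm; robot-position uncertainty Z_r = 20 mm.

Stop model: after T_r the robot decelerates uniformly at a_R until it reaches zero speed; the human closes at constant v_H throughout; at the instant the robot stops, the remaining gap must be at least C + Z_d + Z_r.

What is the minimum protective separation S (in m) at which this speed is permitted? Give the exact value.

braking lasts T_s = (5/2)/4 = 0.6250 s
robot covers v_R·T_r = 2.5000·0.2000 = 0.5000 m before braking
braking distance = 2.5000²/(2·4.0000) = 0.7812 m
human over T_r+T_s: 1.0000·(0.2000+0.6250) = 0.8250 m
residual clearance needed = 0.2500+0.1000+0.0200 = 0.3700 m
S_min ≈ 0.5000+0.7812+0.8250+0.3700  ⇒  S_min = 1981/800 m

S_min = 1981/800 m = 2.4762 m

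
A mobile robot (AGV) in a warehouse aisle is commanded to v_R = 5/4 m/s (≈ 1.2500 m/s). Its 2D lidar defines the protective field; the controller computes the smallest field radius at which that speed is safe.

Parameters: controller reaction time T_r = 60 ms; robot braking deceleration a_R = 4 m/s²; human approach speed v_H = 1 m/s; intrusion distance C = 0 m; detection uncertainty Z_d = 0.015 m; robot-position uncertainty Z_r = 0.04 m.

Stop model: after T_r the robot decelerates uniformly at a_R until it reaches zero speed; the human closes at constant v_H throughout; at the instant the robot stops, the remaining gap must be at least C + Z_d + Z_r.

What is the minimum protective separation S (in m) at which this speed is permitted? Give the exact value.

S_min = 2233/3200 m = 0.6978 m

T_s = v_R/a_R = (5/4)/4 = 0.3125 s
reaction-phase robot travel = 1.2500·0.0600 = 0.0750 m
braking distance = 1.2500²/(2·4.0000) = 0.1953 m
person approaches 1.0000·(0.0600+0.3125) = 0.3725 m
margins: 0.0000+0.0150+0.0400 = 0.0550 m
S_min ≈ 0.0750+0.1953+0.3725+0.0550  ⇒  S_min = 2233/3200 m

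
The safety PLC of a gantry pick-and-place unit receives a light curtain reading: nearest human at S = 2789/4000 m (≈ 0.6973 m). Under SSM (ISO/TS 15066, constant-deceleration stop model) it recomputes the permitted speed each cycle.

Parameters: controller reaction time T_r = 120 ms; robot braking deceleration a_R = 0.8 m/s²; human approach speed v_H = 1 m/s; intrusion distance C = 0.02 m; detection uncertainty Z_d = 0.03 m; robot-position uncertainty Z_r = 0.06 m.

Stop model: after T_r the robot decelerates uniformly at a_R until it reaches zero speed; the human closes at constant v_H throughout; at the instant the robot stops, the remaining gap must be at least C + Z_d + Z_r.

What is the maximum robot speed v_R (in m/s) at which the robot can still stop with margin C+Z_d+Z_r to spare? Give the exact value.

v_R_max = 3/10 m/s = 0.3000 m/s

at the boundary: (5/8)·v² + (137/100)·v + (-1869/4000) = 0
  disc = (137/100)² − 4·(5/8)·(-1869/4000) = 121801/40000 ; √disc = 349/200
  v_R = (−(137/100) + 349/200) / (2·(5/8)) = 3/10 m/s
check:
stop time T_s = (3/10)/(4/5) = 0.3750 s
robot in T_r: 0.3000·0.1200 = 0.0360 m
robot covers 0.3000·0.3750 − ½·0.8000·0.3750² = 0.0563 m while stopping
person approaches 1.0000·(0.1200+0.3750) = 0.4950 m
residual clearance needed = 0.0200+0.0300+0.0600 = 0.1100 m
sum ≈ 0.0360+0.0563+0.4950+0.1100 ≈ 0.6973 m = S ✓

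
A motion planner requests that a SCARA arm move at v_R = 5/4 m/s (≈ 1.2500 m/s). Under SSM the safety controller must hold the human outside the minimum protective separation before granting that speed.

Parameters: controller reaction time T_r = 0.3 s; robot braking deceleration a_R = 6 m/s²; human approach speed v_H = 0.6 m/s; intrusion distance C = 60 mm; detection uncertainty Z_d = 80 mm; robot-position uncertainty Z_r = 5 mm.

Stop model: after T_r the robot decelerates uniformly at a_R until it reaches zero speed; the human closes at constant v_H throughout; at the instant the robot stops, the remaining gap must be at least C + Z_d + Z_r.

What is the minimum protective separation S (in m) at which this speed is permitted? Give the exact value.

S_min = 917/960 m = 0.9552 m

braking lasts T_s = (5/4)/6 = 0.2083 s
robot in T_r: 1.2500·0.3000 = 0.3750 m
robot covers 1.2500·0.2083 − ½·6.0000·0.2083² = 0.1302 m while stopping
person approaches 0.6000·(0.3000+0.2083) = 0.3050 m
C+Z_d+Z_r = 0.0600+0.0800+0.0050 = 0.1450 m
S_min ≈ 0.3750+0.1302+0.3050+0.1450  ⇒  S_min = 917/960 m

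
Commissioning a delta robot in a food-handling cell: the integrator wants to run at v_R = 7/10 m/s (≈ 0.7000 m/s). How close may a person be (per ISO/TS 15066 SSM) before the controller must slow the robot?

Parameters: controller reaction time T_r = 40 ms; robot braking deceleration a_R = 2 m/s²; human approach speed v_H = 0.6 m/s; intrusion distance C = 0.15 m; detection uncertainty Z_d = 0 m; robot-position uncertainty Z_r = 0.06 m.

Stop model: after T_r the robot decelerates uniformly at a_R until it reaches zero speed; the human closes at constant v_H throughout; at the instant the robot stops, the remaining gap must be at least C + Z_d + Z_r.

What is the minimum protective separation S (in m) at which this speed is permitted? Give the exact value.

braking lasts T_s = (7/10)/2 = 0.3500 s
robot in T_r: 0.7000·0.0400 = 0.0280 m
robot under decel: 0.7000²/(2·2.0000) = 0.1225 m
person approaches 0.6000·(0.0400+0.3500) = 0.2340 m
margins: 0.1500+0.0000+0.0600 = 0.2100 m
S_min ≈ 0.0280+0.1225+0.2340+0.2100  ⇒  S_min = 1189/2000 m

S_min = 1189/2000 m = 0.5945 m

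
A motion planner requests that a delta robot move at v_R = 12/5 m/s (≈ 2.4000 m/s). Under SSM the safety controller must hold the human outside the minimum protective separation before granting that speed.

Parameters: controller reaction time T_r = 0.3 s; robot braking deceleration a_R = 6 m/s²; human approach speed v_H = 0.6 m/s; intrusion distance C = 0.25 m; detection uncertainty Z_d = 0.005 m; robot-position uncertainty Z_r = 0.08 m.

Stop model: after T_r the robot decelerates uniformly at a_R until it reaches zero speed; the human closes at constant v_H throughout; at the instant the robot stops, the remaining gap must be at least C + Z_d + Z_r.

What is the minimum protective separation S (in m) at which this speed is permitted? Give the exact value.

S_min = 391/200 m = 1.9550 m

braking lasts T_s = (12/5)/6 = 0.4000 s
robot covers v_R·T_r = 2.4000·0.3000 = 0.7200 m before braking
braking distance = 2.4000²/(2·6.0000) = 0.4800 m
human closes 0.6000·0.7000 = 0.4200 m
C+Z_d+Z_r = 0.2500+0.0050+0.0800 = 0.3350 m
S_min ≈ 0.7200+0.4800+0.4200+0.3350  ⇒  S_min = 391/200 m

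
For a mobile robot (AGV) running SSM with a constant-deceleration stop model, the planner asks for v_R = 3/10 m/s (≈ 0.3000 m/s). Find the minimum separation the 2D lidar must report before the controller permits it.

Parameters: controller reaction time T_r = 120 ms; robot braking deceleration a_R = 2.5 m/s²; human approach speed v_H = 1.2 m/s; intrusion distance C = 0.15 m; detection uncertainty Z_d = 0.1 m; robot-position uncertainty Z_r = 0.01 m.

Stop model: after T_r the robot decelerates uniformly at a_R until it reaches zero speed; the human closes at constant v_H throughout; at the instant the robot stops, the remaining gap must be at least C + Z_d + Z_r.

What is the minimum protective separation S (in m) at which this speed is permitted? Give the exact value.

S_min = 301/500 m = 0.6020 m

T_s = v_R/a_R = (3/10)/(5/2) = 0.1200 s
reaction-phase robot travel = 0.3000·0.1200 = 0.0360 m
braking distance = 0.3000²/(2·2.5000) = 0.0180 m
person approaches 1.2000·(0.1200+0.1200) = 0.2880 m
margins: 0.1500+0.1000+0.0100 = 0.2600 m
S_min ≈ 0.0360+0.0180+0.2880+0.2600  ⇒  S_min = 301/500 m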